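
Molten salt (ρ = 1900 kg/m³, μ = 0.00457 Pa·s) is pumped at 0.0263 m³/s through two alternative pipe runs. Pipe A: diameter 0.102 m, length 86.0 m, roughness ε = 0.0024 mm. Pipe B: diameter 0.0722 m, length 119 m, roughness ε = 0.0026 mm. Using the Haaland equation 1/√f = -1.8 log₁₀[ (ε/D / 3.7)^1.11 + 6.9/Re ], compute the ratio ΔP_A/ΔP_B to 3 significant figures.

Pipe A: V = Q/A = 0.0263/0.008171 = 3.219 m/s; Re = 1.365e+05; ε/D = 2.35e-05; Haaland → f = 0.01683; ΔP_A = f(L/D)(ρV²/2) = 1.397e+05 Pa.
Pipe B: V = Q/A = 0.0263/0.004094 = 6.424 m/s; Re = 1.928e+05; ε/D = 3.6e-05; Haaland → f = 0.01584; ΔP_B = f(L/D)(ρV²/2) = 1.023e+06 Pa.
ΔP_A/ΔP_B = 1.397e+05/1.023e+06 = 0.136.

ΔP_A/ΔP_B ≈ 0.136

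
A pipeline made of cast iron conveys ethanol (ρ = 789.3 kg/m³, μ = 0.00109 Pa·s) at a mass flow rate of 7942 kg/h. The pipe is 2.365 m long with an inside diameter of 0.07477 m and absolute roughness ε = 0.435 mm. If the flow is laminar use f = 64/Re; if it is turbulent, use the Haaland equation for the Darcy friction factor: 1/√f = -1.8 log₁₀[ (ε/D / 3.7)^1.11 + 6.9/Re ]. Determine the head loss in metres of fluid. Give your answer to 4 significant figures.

ṁ = 7942 kg/h = 7942/3600 = 2.206 kg/s.
A = πD²/4 = π(0.07477)²/4 = 0.004391 m²; mean velocity V = ṁ/(ρA) = 2.206/(789.3 · 0.004391) = 0.6366 m/s.
Reynolds number Re = ρVD/μ = 789.3 · 0.6366 · 0.07477 / 0.00109 = 3.447e+04.
Re > 4000 → turbulent. Relative roughness ε/D = 0.000435/0.07477 = 0.00582. Haaland: 1/√f = -1.8 log₁₀[(0.00582/3.7)^1.11 + 6.9/3.447e+04] = -1.8 log₁₀[0.000773 + 0.0002] = 5.421, so f = 0.03403.
Darcy-Weisbach: ΔP = f(L/D)(ρV²/2) = 0.03403·(2.365/0.07477)·(789.3·0.6366²/2) = 0.03403·31.63·159.9 = 172.1 Pa.
Head loss h_f = ΔP/(ρg) = 172.1/(789.3·9.81) = 0.02223 m.

h_f ≈ 0.02223 m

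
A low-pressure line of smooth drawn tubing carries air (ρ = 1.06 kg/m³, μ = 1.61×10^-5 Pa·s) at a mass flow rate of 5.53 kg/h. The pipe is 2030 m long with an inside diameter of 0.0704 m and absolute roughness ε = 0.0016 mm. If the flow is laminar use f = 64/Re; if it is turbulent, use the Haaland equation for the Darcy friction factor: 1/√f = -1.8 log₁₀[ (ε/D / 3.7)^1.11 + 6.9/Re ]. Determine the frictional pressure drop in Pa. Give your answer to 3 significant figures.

ΔP ≈ 78.6 Pa

ṁ = 5.53 kg/h = 5.53/3600 = 0.001536 kg/s.
A = πD²/4 = π(0.0704)²/4 = 0.003893 m²; mean velocity V = ṁ/(ρA) = 0.001536/(1.06 · 0.003893) = 0.3723 m/s.
Reynolds number Re = ρVD/μ = 1.06 · 0.3723 · 0.0704 / 1.61e-05 = 1726.
Re < 2300 → laminar flow, so f = 64/Re = 64/1726 = 0.03709 (the turbulent correlation is not needed).
Darcy-Weisbach: ΔP = f(L/D)(ρV²/2) = 0.03709·(2030/0.0704)·(1.06·0.3723²/2) = 0.03709·2.884e+04·0.07346 = 78.56 Pa.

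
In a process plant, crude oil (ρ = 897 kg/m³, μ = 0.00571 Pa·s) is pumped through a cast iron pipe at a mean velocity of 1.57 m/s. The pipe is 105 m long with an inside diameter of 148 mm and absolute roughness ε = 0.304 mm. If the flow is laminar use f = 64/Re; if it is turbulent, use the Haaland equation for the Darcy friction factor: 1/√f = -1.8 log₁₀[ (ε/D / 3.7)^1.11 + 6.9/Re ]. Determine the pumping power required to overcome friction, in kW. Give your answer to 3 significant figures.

Reynolds number Re = ρVD/μ = 897 · 1.57 · 0.148 / 0.00571 = 3.65e+04.
Re > 4000 → turbulent. Relative roughness ε/D = 0.000304/0.148 = 0.00205. Haaland: 1/√f = -1.8 log₁₀[(0.00205/3.7)^1.11 + 6.9/3.65e+04] = -1.8 log₁₀[0.000243 + 0.000189] = 6.055, so f = 0.02727.
Darcy-Weisbach: ΔP = f(L/D)(ρV²/2) = 0.02727·(105/0.148)·(897·1.57²/2) = 0.02727·709.5·1106 = 2.139e+04 Pa.
Q = V·A = 1.57·0.0172 = 0.02701 m³/s.
Pumping power P = QΔP = 0.02701·2.139e+04 = 577.7 W = 0.578 kW.

P ≈ 0.578 kW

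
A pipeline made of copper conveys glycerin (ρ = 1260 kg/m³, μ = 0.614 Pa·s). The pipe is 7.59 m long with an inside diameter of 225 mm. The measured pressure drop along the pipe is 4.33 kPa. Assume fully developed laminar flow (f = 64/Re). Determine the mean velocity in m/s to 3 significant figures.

V ≈ 1.47 m/s

For laminar flow, f = 64/Re with Re = ρVD/μ, so Darcy-Weisbach reduces to ΔP = 32μLV/D². Solving for V: V = ΔP·D²/(32μL) = 4330·(0.225)²/(32·0.614·7.59) = 1.47 m/s.
Check: Re = ρVD/μ = 1260·1.47·0.225/0.614 = 678.7 < 2300, so the laminar assumption holds.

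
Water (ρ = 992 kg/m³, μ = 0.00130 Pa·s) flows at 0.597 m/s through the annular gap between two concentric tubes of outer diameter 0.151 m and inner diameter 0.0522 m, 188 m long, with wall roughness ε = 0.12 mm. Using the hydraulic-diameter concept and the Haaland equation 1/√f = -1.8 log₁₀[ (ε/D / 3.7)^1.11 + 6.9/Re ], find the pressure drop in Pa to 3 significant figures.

Hydraulic diameter D_h = 4A/P = D_o - D_i = 0.151 - 0.0522 = 0.0988 m.
Re = ρVD_h/μ = 992·0.597·0.0988/0.0013 = 4.501e+04.
ε/D_h = 0.00012/0.0988 = 0.00121; Haaland gives 1/√f = -1.8 log₁₀[0.000136+0.000153] = 6.37, so f = 0.02464.
ΔP = f(L/D_h)(ρV²/2) = 0.02464·188/0.0988·176.8 = 8290 Pa.

ΔP ≈ 8290 Pa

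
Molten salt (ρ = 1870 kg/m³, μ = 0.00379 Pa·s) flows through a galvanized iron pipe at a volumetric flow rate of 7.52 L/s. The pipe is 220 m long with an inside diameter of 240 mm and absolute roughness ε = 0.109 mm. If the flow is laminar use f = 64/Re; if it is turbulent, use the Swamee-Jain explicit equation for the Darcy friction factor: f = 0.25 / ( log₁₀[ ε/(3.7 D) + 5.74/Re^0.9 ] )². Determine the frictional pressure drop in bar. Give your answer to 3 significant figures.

ΔP ≈ 0.00640 bar

Q = 7.52 L/s = 7.52/1000 = 0.00752 m³/s.
Cross-sectional area A = πD²/4 = π(0.24)²/4 = 0.04524 m²; mean velocity V = Q/A = 0.00752/0.04524 = 0.1662 m/s.
Reynolds number Re = ρVD/μ = 1870 · 0.1662 · 0.24 / 0.00379 = 1.968e+04.
Re > 4000 → turbulent. Relative roughness ε/D = 0.000109/0.24 = 0.000454. Swamee-Jain: f = 0.25/(log₁₀[0.000454/3.7 + 5.74/1.968e+04^0.9])² = 0.25/(log₁₀[0.000123 + 0.000784])² = 0.25/(-3.043)² = 0.02701.
Darcy-Weisbach: ΔP = f(L/D)(ρV²/2) = 0.02701·(220/0.24)·(1870·0.1662²/2) = 0.02701·916.7·25.84 = 639.6 Pa.
ΔP = 639.6 Pa = 0.00640 bar.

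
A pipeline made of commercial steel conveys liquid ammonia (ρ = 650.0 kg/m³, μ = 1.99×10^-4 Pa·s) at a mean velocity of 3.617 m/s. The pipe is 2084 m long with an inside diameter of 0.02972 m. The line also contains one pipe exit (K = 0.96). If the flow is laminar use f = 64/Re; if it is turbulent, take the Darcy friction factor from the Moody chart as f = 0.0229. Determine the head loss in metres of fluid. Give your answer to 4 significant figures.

h_f ≈ 1071 m

Reynolds number Re = ρVD/μ = 650 · 3.617 · 0.02972 / 0.000199 = 3.511e+05.
Re > 4000 → turbulent; use the Moody-chart value f = 0.0229.
Total minor-loss coefficient ΣK = 1·0.96 = 0.96.
ΔP = [f·L/D + ΣK]·(ρV²/2) = [0.0229·2084/0.02972 + 0.96]·(650·3.617²/2) = [1606 + 0.96]·4252 = 6.832e+06 Pa.
Head loss h_f = ΔP/(ρg) = 6.832e+06/(650·9.81) = 1071 m.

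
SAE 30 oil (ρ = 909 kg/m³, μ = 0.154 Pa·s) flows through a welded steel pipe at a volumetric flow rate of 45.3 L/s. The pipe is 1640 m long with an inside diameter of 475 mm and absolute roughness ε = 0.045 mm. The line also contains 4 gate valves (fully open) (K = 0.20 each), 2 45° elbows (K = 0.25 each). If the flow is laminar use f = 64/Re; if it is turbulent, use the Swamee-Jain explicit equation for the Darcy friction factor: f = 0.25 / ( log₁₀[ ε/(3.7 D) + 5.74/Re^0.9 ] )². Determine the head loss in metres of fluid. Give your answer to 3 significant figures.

Q = 45.3 L/s = 45.3/1000 = 0.0453 m³/s.
Cross-sectional area A = πD²/4 = π(0.475)²/4 = 0.1772 m²; mean velocity V = Q/A = 0.0453/0.1772 = 0.2556 m/s.
Reynolds number Re = ρVD/μ = 909 · 0.2556 · 0.475 / 0.154 = 716.7.
Re < 2300 → laminar flow, so f = 64/Re = 64/716.7 = 0.08929 (the turbulent correlation is not needed).
Total minor-loss coefficient ΣK = 4·0.2 + 2·0.25 = 1.3.
ΔP = [f·L/D + ΣK]·(ρV²/2) = [0.08929·1640/0.475 + 1.3]·(909·0.2556²/2) = [308.3 + 1.3]·29.7 = 9196 Pa.
Head loss h_f = ΔP/(ρg) = 9196/(909·9.81) = 1.03 m.

h_f ≈ 1.03 m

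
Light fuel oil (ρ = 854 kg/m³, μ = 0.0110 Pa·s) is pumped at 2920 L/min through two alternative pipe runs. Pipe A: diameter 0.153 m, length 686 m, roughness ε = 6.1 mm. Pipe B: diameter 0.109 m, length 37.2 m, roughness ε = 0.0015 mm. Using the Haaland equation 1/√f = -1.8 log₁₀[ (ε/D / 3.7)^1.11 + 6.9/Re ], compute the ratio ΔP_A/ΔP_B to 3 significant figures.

Pipe A: V = Q/A = 0.04867/0.01839 = 2.647 m/s; Re = 3.144e+04; ε/D = 0.0399; Haaland → f = 0.06556; ΔP_A = f(L/D)(ρV²/2) = 8.795e+05 Pa.
Pipe B: V = Q/A = 0.04867/0.009331 = 5.215 m/s; Re = 4.413e+04; ε/D = 1.38e-05; Haaland → f = 0.02134; ΔP_B = f(L/D)(ρV²/2) = 8.458e+04 Pa.
ΔP_A/ΔP_B = 8.795e+05/8.458e+04 = 10.4.

ΔP_A/ΔP_B ≈ 10.4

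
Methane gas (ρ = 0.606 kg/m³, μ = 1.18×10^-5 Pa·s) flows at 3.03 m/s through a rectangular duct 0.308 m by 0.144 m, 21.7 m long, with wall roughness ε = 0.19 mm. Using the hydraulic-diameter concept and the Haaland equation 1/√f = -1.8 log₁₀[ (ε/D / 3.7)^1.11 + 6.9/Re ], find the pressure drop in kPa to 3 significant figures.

Hydraulic diameter D_h = 4A/P = 4·(0.308·0.144)/(2·(0.308+0.144)) = 0.1774/0.904 = 0.1962 m.
Re = ρVD_h/μ = 0.606·3.03·0.1962/1.18e-05 = 3.054e+04.
ε/D_h = 0.00019/0.1962 = 0.000968; Haaland gives 1/√f = -1.8 log₁₀[0.000106+0.000226] = 6.263, so f = 0.02549.
ΔP = f(L/D_h)(ρV²/2) = 0.02549·21.7/0.1962·2.782 = 7.842 Pa.
ΔP = 0.00784 kPa.

ΔP ≈ 0.00784 kPa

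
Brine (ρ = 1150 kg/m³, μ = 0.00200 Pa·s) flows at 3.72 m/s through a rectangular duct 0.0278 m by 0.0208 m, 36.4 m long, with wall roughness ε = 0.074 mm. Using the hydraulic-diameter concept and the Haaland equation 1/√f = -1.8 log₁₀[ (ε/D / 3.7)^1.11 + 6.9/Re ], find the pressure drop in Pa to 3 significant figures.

ΔP ≈ 349000 Pa

Hydraulic diameter D_h = 4A/P = 4·(0.0278·0.0208)/(2·(0.0278+0.0208)) = 0.002313/0.0972 = 0.0238 m.
Re = ρVD_h/μ = 1150·3.72·0.0238/0.002 = 5.09e+04.
ε/D_h = 7.4e-05/0.0238 = 0.00311; Haaland gives 1/√f = -1.8 log₁₀[0.000386+0.000136] = 5.909, so f = 0.02864.
ΔP = f(L/D_h)(ρV²/2) = 0.02864·36.4/0.0238·7957 = 3.486e+05 Pa.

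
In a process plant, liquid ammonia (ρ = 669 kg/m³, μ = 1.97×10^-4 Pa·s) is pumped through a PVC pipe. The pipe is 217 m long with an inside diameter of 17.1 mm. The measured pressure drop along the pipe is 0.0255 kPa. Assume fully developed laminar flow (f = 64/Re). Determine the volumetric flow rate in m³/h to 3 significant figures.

Q ≈ 0.00451 m³/h

For laminar flow, f = 64/Re with Re = ρVD/μ, so Darcy-Weisbach reduces to ΔP = 32μLV/D². Solving for V: V = ΔP·D²/(32μL) = 25.5·(0.0171)²/(32·0.000197·217) = 0.005451 m/s.
Check: Re = ρVD/μ = 669·0.005451·0.0171/0.000197 = 316.5 < 2300, so the laminar assumption holds.
Q = V·A = 0.005451·(π/4·0.0171²) = 1.252e-06 m³/s = 0.00451 m³/h.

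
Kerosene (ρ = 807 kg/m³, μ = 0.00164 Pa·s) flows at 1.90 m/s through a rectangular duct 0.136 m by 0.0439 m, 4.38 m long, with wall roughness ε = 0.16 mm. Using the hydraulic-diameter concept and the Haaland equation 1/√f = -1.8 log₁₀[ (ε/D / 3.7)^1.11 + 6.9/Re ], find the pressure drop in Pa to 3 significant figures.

Hydraulic diameter D_h = 4A/P = 4·(0.136·0.0439)/(2·(0.136+0.0439)) = 0.02388/0.3598 = 0.06637 m.
Re = ρVD_h/μ = 807·1.9·0.06637/0.00164 = 6.206e+04.
ε/D_h = 0.00016/0.06637 = 0.00241; Haaland gives 1/√f = -1.8 log₁₀[0.000291+0.000111] = 6.113, so f = 0.02676.
ΔP = f(L/D_h)(ρV²/2) = 0.02676·4.38/0.06637·1457 = 2573 Pa.

ΔP ≈ 2570 Pa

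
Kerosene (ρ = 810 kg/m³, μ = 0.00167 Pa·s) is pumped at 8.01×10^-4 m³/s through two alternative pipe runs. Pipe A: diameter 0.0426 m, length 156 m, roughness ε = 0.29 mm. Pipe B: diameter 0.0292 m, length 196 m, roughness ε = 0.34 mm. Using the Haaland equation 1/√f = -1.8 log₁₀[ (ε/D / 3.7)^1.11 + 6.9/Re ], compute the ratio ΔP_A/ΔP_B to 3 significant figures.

Pipe A: V = Q/A = 0.000801/0.001425 = 0.562 m/s; Re = 1.161e+04; ε/D = 0.00681; Haaland → f = 0.03882; ΔP_A = f(L/D)(ρV²/2) = 1.818e+04 Pa.
Pipe B: V = Q/A = 0.000801/0.0006697 = 1.196 m/s; Re = 1.694e+04; ε/D = 0.0116; Haaland → f = 0.04289; ΔP_B = f(L/D)(ρV²/2) = 1.668e+05 Pa.
ΔP_A/ΔP_B = 1.818e+04/1.668e+05 = 0.109.

ΔP_A/ΔP_B ≈ 0.109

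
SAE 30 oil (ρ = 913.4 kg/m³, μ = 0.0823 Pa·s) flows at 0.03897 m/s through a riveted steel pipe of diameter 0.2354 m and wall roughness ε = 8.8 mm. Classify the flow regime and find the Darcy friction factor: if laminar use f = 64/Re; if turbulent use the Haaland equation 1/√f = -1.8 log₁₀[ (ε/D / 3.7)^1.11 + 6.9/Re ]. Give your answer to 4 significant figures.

f ≈ 0.6286

Re = ρVD/μ = 913.4·0.03897·0.2354/0.0823 = 101.8.
Re < 2300 → laminar, so f = 64/Re = 0.6286 (roughness is irrelevant in laminar flow).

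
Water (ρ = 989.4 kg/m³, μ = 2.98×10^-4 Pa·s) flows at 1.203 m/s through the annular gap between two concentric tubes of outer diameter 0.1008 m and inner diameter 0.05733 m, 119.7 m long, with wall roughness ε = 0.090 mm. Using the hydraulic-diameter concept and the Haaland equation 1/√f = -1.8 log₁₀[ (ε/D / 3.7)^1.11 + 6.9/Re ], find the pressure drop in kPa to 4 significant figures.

ΔP ≈ 48.42 kPa

Hydraulic diameter D_h = 4A/P = D_o - D_i = 0.1008 - 0.05733 = 0.04347 m.
Re = ρVD_h/μ = 989.4·1.203·0.04347/0.000298 = 1.736e+05.
ε/D_h = 9e-05/0.04347 = 0.00207; Haaland gives 1/√f = -1.8 log₁₀[0.000246+3.97e-05] = 6.381, so f = 0.02456.
ΔP = f(L/D_h)(ρV²/2) = 0.02456·119.7/0.04347·715.9 = 4.842e+04 Pa.
ΔP = 48.42 kPa.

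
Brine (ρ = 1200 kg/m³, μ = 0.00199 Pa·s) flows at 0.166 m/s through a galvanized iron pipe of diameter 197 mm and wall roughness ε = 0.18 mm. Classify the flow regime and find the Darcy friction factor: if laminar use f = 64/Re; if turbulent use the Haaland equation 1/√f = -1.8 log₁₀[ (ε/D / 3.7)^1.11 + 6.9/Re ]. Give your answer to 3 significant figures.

f ≈ 0.0275

Re = ρVD/μ = 1200·0.166·0.197/0.00199 = 1.972e+04.
Re > 4000 → turbulent. ε/D = 0.00018/0.197 = 0.000914; Haaland: 1/√f = -1.8 log₁₀[9.9e-05 + 0.00035] = 6.026, so f = 0.02754.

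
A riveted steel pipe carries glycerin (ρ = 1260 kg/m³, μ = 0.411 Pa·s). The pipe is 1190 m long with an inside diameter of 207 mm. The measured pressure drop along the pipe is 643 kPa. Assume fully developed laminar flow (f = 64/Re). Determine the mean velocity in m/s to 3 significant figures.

For laminar flow, f = 64/Re with Re = ρVD/μ, so Darcy-Weisbach reduces to ΔP = 32μLV/D². Solving for V: V = ΔP·D²/(32μL) = 6.43e+05·(0.207)²/(32·0.411·1190) = 1.76 m/s.
Check: Re = ρVD/μ = 1260·1.76·0.207/0.411 = 1117 < 2300, so the laminar assumption holds.

V ≈ 1.76 m/s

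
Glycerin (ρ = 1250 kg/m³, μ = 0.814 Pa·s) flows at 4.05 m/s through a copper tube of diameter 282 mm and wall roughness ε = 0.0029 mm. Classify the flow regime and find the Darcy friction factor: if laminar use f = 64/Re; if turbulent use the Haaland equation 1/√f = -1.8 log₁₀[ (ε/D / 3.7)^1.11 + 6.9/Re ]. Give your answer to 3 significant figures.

f ≈ 0.0365

Re = ρVD/μ = 1250·4.05·0.282/0.814 = 1754.
Re < 2300 → laminar, so f = 64/Re = 0.03649 (roughness is irrelevant in laminar flow).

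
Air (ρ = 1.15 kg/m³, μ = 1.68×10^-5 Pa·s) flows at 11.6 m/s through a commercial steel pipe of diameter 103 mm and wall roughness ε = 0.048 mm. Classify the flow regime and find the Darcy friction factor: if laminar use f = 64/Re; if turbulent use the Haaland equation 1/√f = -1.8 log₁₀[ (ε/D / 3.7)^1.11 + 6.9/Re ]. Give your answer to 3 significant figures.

f ≈ 0.0205

Re = ρVD/μ = 1.15·11.6·0.103/1.68e-05 = 8.179e+04.
Re > 4000 → turbulent. ε/D = 4.8e-05/0.103 = 0.000466; Haaland: 1/√f = -1.8 log₁₀[4.69e-05 + 8.44e-05] = 6.987, so f = 0.02048.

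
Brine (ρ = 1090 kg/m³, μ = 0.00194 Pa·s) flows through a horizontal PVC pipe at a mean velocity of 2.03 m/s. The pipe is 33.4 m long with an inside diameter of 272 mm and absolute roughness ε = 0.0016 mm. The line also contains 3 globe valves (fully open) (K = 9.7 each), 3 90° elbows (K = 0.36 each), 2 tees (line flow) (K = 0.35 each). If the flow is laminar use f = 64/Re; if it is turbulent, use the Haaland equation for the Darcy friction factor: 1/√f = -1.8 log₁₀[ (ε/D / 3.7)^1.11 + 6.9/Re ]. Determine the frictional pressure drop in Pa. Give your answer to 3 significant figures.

ΔP ≈ 73300 Pa

Reynolds number Re = ρVD/μ = 1090 · 2.03 · 0.272 / 0.00194 = 3.102e+05.
Re > 4000 → turbulent. Relative roughness ε/D = 1.6e-06/0.272 = 5.88e-06. Haaland: 1/√f = -1.8 log₁₀[(5.88e-06/3.7)^1.11 + 6.9/3.102e+05] = -1.8 log₁₀[3.66e-07 + 2.22e-05] = 8.362, so f = 0.0143.
Total minor-loss coefficient ΣK = 3·9.7 + 3·0.36 + 2·0.35 = 30.9.
ΔP = [f·L/D + ΣK]·(ρV²/2) = [0.0143·33.4/0.272 + 30.9]·(1090·2.03²/2) = [1.756 + 30.9]·2246 = 7.33e+04 Pa.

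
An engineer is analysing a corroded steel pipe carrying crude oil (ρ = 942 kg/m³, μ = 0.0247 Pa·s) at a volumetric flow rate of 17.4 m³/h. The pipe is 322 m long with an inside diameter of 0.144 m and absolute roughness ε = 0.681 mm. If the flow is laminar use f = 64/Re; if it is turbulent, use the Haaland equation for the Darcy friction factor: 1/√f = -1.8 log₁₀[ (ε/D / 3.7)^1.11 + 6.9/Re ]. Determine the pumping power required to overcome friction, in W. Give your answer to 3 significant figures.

P ≈ 17.6 W

Q = 17.4 m³/h = 17.4/3600 = 0.004833 m³/s.
Cross-sectional area A = πD²/4 = π(0.144)²/4 = 0.01629 m²; mean velocity V = Q/A = 0.004833/0.01629 = 0.2968 m/s.
Reynolds number Re = ρVD/μ = 942 · 0.2968 · 0.144 / 0.0247 = 1630.
Re < 2300 → laminar flow, so f = 64/Re = 64/1630 = 0.03927 (the turbulent correlation is not needed).
Darcy-Weisbach: ΔP = f(L/D)(ρV²/2) = 0.03927·(322/0.144)·(942·0.2968²/2) = 0.03927·2236·41.48 = 3643 Pa.
Pumping power P = QΔP = 0.004833·3643 = 17.61 W = 17.6 W.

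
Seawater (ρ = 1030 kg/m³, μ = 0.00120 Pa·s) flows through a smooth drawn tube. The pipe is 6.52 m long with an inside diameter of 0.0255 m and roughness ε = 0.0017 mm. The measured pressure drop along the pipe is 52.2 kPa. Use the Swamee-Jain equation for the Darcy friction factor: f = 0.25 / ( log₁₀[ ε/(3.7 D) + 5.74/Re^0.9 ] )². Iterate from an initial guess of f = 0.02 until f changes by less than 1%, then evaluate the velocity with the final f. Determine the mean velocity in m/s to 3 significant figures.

V ≈ 4.67 m/s

Rearranging Darcy-Weisbach: V = √(2·ΔP·D/(f·L·ρ)). With ε/D = 1.7e-06/0.0255 = 6.67e-05, iterate starting from f = 0.02:
  f = 0.02 → V = √(2·5.22e+04·0.0255/(0.02·6.52·1030)) = 4.452 m/s; Re = ρVD/μ = 9.744e+04; f → 0.01835
  f = 0.01835 → V = 4.648 m/s; Re = 1.017e+05; f → 0.0182
Converged (Δf/f < 1%). With the final f = 0.0182: V = √(2·5.22e+04·0.0255/(0.0182·6.52·1030)) = 4.667 m/s.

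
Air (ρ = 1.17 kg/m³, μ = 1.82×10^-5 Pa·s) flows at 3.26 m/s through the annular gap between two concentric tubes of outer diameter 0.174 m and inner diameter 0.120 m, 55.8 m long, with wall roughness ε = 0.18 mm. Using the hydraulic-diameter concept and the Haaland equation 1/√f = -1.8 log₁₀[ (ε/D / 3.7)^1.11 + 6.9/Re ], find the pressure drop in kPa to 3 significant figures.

ΔP ≈ 0.222 kPa

Hydraulic diameter D_h = 4A/P = D_o - D_i = 0.174 - 0.12 = 0.054 m.
Re = ρVD_h/μ = 1.17·3.26·0.054/1.82e-05 = 1.132e+04.
ε/D_h = 0.00018/0.054 = 0.00333; Haaland gives 1/√f = -1.8 log₁₀[0.000417+0.00061] = 5.38, so f = 0.03455.
ΔP = f(L/D_h)(ρV²/2) = 0.03455·55.8/0.054·6.217 = 222 Pa.
ΔP = 0.222 kPa.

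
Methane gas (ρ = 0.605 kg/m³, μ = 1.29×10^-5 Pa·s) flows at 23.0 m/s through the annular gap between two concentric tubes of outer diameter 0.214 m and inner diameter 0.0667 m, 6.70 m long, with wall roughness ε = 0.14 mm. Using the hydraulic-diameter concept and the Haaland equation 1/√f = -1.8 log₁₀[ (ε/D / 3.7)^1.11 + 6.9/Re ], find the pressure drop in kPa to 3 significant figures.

ΔP ≈ 0.153 kPa

Hydraulic diameter D_h = 4A/P = D_o - D_i = 0.214 - 0.0667 = 0.1473 m.
Re = ρVD_h/μ = 0.605·23·0.1473/1.29e-05 = 1.589e+05.
ε/D_h = 0.00014/0.1473 = 0.00095; Haaland gives 1/√f = -1.8 log₁₀[0.000103+4.34e-05] = 6.899, so f = 0.02101.
ΔP = f(L/D_h)(ρV²/2) = 0.02101·6.7/0.1473·160 = 152.9 Pa.
ΔP = 0.153 kPa.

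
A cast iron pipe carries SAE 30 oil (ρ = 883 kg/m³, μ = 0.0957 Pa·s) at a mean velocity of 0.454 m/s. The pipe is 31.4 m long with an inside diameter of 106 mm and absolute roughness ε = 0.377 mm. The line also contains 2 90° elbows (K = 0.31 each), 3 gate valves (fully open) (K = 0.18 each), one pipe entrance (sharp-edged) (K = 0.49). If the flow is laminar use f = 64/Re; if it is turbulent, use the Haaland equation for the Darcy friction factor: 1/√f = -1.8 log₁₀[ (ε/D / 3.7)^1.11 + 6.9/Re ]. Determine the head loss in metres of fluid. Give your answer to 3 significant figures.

h_f ≈ 0.466 m

Reynolds number Re = ρVD/μ = 883 · 0.454 · 0.106 / 0.0957 = 444.
Re < 2300 → laminar flow, so f = 64/Re = 64/444 = 0.1441 (the turbulent correlation is not needed).
Total minor-loss coefficient ΣK = 2·0.31 + 3·0.18 + 1·0.49 = 1.65.
ΔP = [f·L/D + ΣK]·(ρV²/2) = [0.1441·31.4/0.106 + 1.65]·(883·0.454²/2) = [42.7 + 1.65]·91 = 4036 Pa.
Head loss h_f = ΔP/(ρg) = 4036/(883·9.81) = 0.466 m.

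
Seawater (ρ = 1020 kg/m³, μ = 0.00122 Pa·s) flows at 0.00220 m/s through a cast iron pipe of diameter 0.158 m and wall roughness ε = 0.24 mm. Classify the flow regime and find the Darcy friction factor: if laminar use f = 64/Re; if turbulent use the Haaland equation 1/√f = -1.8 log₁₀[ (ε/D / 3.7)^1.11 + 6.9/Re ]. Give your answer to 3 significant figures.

f ≈ 0.220

Re = ρVD/μ = 1020·0.0022·0.158/0.00122 = 290.6.
Re < 2300 → laminar, so f = 64/Re = 0.2202 (roughness is irrelevant in laminar flow).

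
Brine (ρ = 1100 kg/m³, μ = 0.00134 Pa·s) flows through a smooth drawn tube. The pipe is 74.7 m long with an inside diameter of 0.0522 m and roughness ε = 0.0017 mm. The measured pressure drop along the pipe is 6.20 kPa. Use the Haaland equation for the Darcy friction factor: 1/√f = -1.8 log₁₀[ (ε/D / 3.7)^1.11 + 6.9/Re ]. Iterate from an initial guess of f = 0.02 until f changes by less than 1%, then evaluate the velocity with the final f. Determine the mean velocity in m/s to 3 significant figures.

Rearranging Darcy-Weisbach: V = √(2·ΔP·D/(f·L·ρ)). With ε/D = 1.7e-06/0.0522 = 3.26e-05, iterate starting from f = 0.02:
  f = 0.02 → V = √(2·6200·0.0522/(0.02·74.7·1100)) = 0.6276 m/s; Re = ρVD/μ = 2.689e+04; f → 0.02399
  f = 0.02399 → V = 0.573 m/s; Re = 2.455e+04; f → 0.02453
  f = 0.02453 → V = 0.5667 m/s; Re = 2.429e+04; f → 0.02459
Converged (Δf/f < 1%). With the final f = 0.02459: V = √(2·6200·0.0522/(0.02459·74.7·1100)) = 0.566 m/s.

V ≈ 0.566 m/s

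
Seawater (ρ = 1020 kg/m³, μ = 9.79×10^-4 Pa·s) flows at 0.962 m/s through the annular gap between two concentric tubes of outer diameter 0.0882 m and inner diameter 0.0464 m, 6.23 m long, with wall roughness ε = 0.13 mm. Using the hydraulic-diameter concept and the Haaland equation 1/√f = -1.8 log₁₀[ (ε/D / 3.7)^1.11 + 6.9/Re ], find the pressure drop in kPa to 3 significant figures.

ΔP ≈ 2.04 kPa

Hydraulic diameter D_h = 4A/P = D_o - D_i = 0.0882 - 0.0464 = 0.0418 m.
Re = ρVD_h/μ = 1020·0.962·0.0418/0.000979 = 4.19e+04.
ε/D_h = 0.00013/0.0418 = 0.00311; Haaland gives 1/√f = -1.8 log₁₀[0.000386+0.000165] = 5.867, so f = 0.02905.
ΔP = f(L/D_h)(ρV²/2) = 0.02905·6.23/0.0418·472 = 2044 Pa.
ΔP = 2.04 kPa.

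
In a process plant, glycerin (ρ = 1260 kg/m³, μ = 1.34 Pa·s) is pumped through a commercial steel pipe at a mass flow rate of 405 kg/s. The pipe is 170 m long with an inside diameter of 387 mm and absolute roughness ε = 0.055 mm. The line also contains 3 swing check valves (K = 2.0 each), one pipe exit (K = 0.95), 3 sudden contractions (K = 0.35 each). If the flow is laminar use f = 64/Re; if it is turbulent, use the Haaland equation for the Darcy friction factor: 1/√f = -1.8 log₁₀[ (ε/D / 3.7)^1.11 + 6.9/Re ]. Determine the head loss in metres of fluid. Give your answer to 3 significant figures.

A = πD²/4 = π(0.387)²/4 = 0.1176 m²; mean velocity V = ṁ/(ρA) = 405/(1260 · 0.1176) = 2.733 m/s.
Reynolds number Re = ρVD/μ = 1260 · 2.733 · 0.387 / 1.34 = 994.4.
Re < 2300 → laminar flow, so f = 64/Re = 64/994.4 = 0.06436 (the turbulent correlation is not needed).
Total minor-loss coefficient ΣK = 3·2 + 1·0.95 + 3·0.35 = 8.
ΔP = [f·L/D + ΣK]·(ρV²/2) = [0.06436·170/0.387 + 8]·(1260·2.733²/2) = [28.27 + 8]·4704 = 1.706e+05 Pa.
Head loss h_f = ΔP/(ρg) = 1.706e+05/(1260·9.81) = 13.8 m.

h_f ≈ 13.8 m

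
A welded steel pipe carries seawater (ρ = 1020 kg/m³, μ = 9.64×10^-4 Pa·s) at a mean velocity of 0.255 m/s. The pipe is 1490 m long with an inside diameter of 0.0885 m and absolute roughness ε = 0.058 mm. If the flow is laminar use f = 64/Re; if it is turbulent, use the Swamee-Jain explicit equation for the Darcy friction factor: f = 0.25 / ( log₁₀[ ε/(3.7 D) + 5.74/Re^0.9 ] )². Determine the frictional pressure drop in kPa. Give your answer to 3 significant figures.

Reynolds number Re = ρVD/μ = 1020 · 0.255 · 0.0885 / 0.000964 = 2.388e+04.
Re > 4000 → turbulent. Relative roughness ε/D = 5.8e-05/0.0885 = 0.000655. Swamee-Jain: f = 0.25/(log₁₀[0.000655/3.7 + 5.74/2.388e+04^0.9])² = 0.25/(log₁₀[0.000177 + 0.000659])² = 0.25/(-3.078)² = 0.02639.
Darcy-Weisbach: ΔP = f(L/D)(ρV²/2) = 0.02639·(1490/0.0885)·(1020·0.255²/2) = 0.02639·1.684e+04·33.16 = 1.473e+04 Pa.
ΔP = 1.473e+04 Pa = 14.7 kPa.

ΔP ≈ 14.7 kPa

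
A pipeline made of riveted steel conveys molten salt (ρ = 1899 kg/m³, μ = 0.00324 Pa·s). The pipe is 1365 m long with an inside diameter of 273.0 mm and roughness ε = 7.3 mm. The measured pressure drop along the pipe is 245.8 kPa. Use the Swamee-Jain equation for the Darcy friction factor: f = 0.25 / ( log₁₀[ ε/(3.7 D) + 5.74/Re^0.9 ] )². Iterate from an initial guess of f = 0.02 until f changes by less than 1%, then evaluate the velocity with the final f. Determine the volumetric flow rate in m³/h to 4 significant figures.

Rearranging Darcy-Weisbach: V = √(2·ΔP·D/(f·L·ρ)). With ε/D = 0.0073/0.273 = 0.0267, iterate starting from f = 0.02:
  f = 0.02 → V = √(2·2.458e+05·0.273/(0.02·1365·1899)) = 1.609 m/s; Re = ρVD/μ = 2.574e+05; f → 0.05477
  f = 0.05477 → V = 0.9722 m/s; Re = 1.556e+05; f → 0.05491
Converged (Δf/f < 1%). With the final f = 0.05491: V = √(2·2.458e+05·0.273/(0.05491·1365·1899)) = 0.971 m/s.
Q = V·A = 0.971·(π/4·0.273²) = 0.05684 m³/s = 204.6 m³/h.

Q ≈ 204.6 m³/h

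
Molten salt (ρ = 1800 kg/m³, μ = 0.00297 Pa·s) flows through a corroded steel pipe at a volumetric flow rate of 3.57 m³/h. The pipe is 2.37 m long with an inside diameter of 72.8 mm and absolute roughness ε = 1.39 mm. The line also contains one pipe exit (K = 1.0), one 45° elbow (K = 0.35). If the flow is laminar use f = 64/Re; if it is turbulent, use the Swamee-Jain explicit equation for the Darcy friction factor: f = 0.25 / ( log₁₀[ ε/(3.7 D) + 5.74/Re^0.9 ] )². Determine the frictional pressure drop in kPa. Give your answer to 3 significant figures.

Q = 3.57 m³/h = 3.57/3600 = 0.0009917 m³/s.
Cross-sectional area A = πD²/4 = π(0.0728)²/4 = 0.004162 m²; mean velocity V = Q/A = 0.0009917/0.004162 = 0.2382 m/s.
Reynolds number Re = ρVD/μ = 1800 · 0.2382 · 0.0728 / 0.00297 = 1.051e+04.
Re > 4000 → turbulent. Relative roughness ε/D = 0.00139/0.0728 = 0.0191. Swamee-Jain: f = 0.25/(log₁₀[0.0191/3.7 + 5.74/1.051e+04^0.9])² = 0.25/(log₁₀[0.00516 + 0.00138])² = 0.25/(-2.184)² = 0.05239.
Total minor-loss coefficient ΣK = 1·1 + 1·0.35 = 1.35.
ΔP = [f·L/D + ΣK]·(ρV²/2) = [0.05239·2.37/0.0728 + 1.35]·(1800·0.2382²/2) = [1.706 + 1.35]·51.08 = 156.1 Pa.
ΔP = 156.1 Pa = 0.156 kPa.

ΔP ≈ 0.156 kPa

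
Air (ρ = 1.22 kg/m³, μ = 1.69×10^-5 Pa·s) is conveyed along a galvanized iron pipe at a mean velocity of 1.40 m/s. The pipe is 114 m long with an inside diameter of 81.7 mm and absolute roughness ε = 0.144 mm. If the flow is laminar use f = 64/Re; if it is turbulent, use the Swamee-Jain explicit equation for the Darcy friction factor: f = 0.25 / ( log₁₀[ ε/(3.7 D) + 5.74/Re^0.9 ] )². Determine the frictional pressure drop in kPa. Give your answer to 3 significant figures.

Reynolds number Re = ρVD/μ = 1.22 · 1.4 · 0.0817 / 1.69e-05 = 8257.
Re > 4000 → turbulent. Relative roughness ε/D = 0.000144/0.0817 = 0.00176. Swamee-Jain: f = 0.25/(log₁₀[0.00176/3.7 + 5.74/8257^0.9])² = 0.25/(log₁₀[0.000476 + 0.00171])² = 0.25/(-2.66)² = 0.03534.
Darcy-Weisbach: ΔP = f(L/D)(ρV²/2) = 0.03534·(114/0.0817)·(1.22·1.4²/2) = 0.03534·1395·1.196 = 58.96 Pa.
ΔP = 58.96 Pa = 0.0590 kPa.

ΔP ≈ 0.0590 kPa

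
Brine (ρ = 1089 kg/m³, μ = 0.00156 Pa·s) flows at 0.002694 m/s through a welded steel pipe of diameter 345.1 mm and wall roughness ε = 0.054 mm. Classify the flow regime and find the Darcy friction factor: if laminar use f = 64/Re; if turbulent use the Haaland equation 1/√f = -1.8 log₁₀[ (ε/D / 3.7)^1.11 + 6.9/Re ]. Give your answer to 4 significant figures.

f ≈ 0.09861

Re = ρVD/μ = 1089·0.002694·0.3451/0.00156 = 649.
Re < 2300 → laminar, so f = 64/Re = 0.09861 (roughness is irrelevant in laminar flow).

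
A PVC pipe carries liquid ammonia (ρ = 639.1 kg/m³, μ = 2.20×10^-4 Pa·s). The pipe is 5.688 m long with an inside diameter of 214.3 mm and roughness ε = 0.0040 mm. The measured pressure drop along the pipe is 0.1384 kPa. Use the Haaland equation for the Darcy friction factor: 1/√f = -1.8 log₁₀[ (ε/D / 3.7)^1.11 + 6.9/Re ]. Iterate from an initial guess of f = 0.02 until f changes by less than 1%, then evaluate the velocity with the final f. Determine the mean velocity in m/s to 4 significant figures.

V ≈ 1.140 m/s

Rearranging Darcy-Weisbach: V = √(2·ΔP·D/(f·L·ρ)). With ε/D = 4e-06/0.2143 = 1.87e-05, iterate starting from f = 0.02:
  f = 0.02 → V = √(2·138.4·0.2143/(0.02·5.688·639.1)) = 0.9033 m/s; Re = ρVD/μ = 5.623e+05; f → 0.01303
  f = 0.01303 → V = 1.119 m/s; Re = 6.966e+05; f → 0.0126
  f = 0.0126 → V = 1.138 m/s; Re = 7.085e+05; f → 0.01256
Converged (Δf/f < 1%). With the final f = 0.01256: V = √(2·138.4·0.2143/(0.01256·5.688·639.1)) = 1.14 m/s.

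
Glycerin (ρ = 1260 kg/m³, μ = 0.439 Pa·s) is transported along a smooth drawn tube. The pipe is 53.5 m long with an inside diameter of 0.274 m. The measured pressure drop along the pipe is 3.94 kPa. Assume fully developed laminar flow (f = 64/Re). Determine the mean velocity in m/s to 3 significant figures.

V ≈ 0.394 m/s

For laminar flow, f = 64/Re with Re = ρVD/μ, so Darcy-Weisbach reduces to ΔP = 32μLV/D². Solving for V: V = ΔP·D²/(32μL) = 3940·(0.274)²/(32·0.439·53.5) = 0.3936 m/s.
Check: Re = ρVD/μ = 1260·0.3936·0.274/0.439 = 309.5 < 2300, so the laminar assumption holds.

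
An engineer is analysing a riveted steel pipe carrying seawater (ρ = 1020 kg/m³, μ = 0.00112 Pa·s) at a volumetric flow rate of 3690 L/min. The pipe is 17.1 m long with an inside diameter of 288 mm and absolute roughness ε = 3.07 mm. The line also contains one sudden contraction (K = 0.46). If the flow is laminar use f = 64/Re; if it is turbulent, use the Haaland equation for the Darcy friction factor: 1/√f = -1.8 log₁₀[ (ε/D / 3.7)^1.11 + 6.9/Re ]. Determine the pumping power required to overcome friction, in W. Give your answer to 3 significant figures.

Q = 3690 L/min = 3690/60000 = 0.0615 m³/s.
Cross-sectional area A = πD²/4 = π(0.288)²/4 = 0.06514 m²; mean velocity V = Q/A = 0.0615/0.06514 = 0.9441 m/s.
Reynolds number Re = ρVD/μ = 1020 · 0.9441 · 0.288 / 0.00112 = 2.476e+05.
Re > 4000 → turbulent. Relative roughness ε/D = 0.00307/0.288 = 0.0107. Haaland: 1/√f = -1.8 log₁₀[(0.0107/3.7)^1.11 + 6.9/2.476e+05] = -1.8 log₁₀[0.00151 + 2.79e-05] = 5.062, so f = 0.03903.
Total minor-loss coefficient ΣK = 1·0.46 = 0.46.
ΔP = [f·L/D + ΣK]·(ρV²/2) = [0.03903·17.1/0.288 + 0.46]·(1020·0.9441²/2) = [2.318 + 0.46]·454.5 = 1263 Pa.
Pumping power P = QΔP = 0.0615·1263 = 77.64 W = 77.6 W.

P ≈ 77.6 W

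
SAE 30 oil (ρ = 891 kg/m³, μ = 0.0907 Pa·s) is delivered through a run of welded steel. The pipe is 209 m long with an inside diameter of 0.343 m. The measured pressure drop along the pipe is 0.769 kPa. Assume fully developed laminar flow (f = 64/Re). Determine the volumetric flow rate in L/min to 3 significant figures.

For laminar flow, f = 64/Re with Re = ρVD/μ, so Darcy-Weisbach reduces to ΔP = 32μLV/D². Solving for V: V = ΔP·D²/(32μL) = 769·(0.343)²/(32·0.0907·209) = 0.1491 m/s.
Check: Re = ρVD/μ = 891·0.1491·0.343/0.0907 = 502.5 < 2300, so the laminar assumption holds.
Q = V·A = 0.1491·(π/4·0.343²) = 0.01378 m³/s = 827 L/min.

Q ≈ 827 L/min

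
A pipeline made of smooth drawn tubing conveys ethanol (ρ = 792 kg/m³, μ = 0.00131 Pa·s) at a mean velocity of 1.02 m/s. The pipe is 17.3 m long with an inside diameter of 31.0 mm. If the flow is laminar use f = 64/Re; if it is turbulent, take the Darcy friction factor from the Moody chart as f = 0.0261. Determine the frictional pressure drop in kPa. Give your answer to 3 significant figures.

ΔP ≈ 6.00 kPa

Reynolds number Re = ρVD/μ = 792 · 1.02 · 0.031 / 0.00131 = 1.912e+04.
Re > 4000 → turbulent; use the Moody-chart value f = 0.0261.
Darcy-Weisbach: ΔP = f(L/D)(ρV²/2) = 0.0261·(17.3/0.031)·(792·1.02²/2) = 0.0261·558.1·412 = 6001 Pa.
ΔP = 6001 Pa = 6.00 kPa.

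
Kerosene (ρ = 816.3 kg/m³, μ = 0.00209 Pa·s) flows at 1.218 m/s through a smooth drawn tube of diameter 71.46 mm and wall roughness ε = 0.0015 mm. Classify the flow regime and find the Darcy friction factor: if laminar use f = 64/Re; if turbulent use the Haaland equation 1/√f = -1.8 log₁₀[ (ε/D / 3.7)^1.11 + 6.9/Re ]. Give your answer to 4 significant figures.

f ≈ 0.02268

Re = ρVD/μ = 816.3·1.218·0.07146/0.00209 = 3.399e+04.
Re > 4000 → turbulent. ε/D = 1.5e-06/0.07146 = 2.1e-05; Haaland: 1/√f = -1.8 log₁₀[1.5e-06 + 0.000203] = 6.641, so f = 0.02268.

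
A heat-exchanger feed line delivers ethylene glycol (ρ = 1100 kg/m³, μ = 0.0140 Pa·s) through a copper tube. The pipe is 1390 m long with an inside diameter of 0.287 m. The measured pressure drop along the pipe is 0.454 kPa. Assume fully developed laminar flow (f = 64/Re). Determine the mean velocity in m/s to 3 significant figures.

For laminar flow, f = 64/Re with Re = ρVD/μ, so Darcy-Weisbach reduces to ΔP = 32μLV/D². Solving for V: V = ΔP·D²/(32μL) = 454·(0.287)²/(32·0.014·1390) = 0.06005 m/s.
Check: Re = ρVD/μ = 1100·0.06005·0.287/0.014 = 1354 < 2300, so the laminar assumption holds.

V ≈ 0.0601 m/s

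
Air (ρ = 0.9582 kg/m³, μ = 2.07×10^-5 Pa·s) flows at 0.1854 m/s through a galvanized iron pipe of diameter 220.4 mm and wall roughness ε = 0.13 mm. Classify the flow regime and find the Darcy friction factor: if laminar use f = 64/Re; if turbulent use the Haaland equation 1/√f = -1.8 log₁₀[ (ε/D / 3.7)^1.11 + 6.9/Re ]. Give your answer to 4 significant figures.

Re = ρVD/μ = 0.9582·0.1854·0.2204/2.07e-05 = 1892.
Re < 2300 → laminar, so f = 64/Re = 0.03384 (roughness is irrelevant in laminar flow).

f ≈ 0.03384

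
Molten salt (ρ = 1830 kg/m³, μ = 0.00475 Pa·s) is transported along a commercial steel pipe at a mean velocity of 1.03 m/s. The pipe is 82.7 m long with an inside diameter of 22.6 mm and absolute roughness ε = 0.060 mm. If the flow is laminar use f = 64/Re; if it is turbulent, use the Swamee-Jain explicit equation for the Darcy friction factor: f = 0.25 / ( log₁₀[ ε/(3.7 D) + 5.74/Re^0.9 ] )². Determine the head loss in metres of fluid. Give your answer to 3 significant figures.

Reynolds number Re = ρVD/μ = 1830 · 1.03 · 0.0226 / 0.00475 = 8968.
Re > 4000 → turbulent. Relative roughness ε/D = 6e-05/0.0226 = 0.00265. Swamee-Jain: f = 0.25/(log₁₀[0.00265/3.7 + 5.74/8968^0.9])² = 0.25/(log₁₀[0.000718 + 0.00159])² = 0.25/(-2.637)² = 0.03596.
Darcy-Weisbach: ΔP = f(L/D)(ρV²/2) = 0.03596·(82.7/0.0226)·(1830·1.03²/2) = 0.03596·3659·970.7 = 1.277e+05 Pa.
Head loss h_f = ΔP/(ρg) = 1.277e+05/(1830·9.81) = 7.11 m.

h_f ≈ 7.11 m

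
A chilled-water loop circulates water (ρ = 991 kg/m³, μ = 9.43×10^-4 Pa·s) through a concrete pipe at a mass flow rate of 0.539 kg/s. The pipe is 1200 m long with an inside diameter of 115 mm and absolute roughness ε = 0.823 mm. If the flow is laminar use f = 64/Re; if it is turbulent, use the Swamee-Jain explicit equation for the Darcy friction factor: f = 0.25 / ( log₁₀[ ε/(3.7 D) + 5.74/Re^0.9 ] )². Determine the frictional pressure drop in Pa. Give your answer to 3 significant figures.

A = πD²/4 = π(0.115)²/4 = 0.01039 m²; mean velocity V = ṁ/(ρA) = 0.539/(991 · 0.01039) = 0.05236 m/s.
Reynolds number Re = ρVD/μ = 991 · 0.05236 · 0.115 / 0.000943 = 6328.
Re > 4000 → turbulent. Relative roughness ε/D = 0.000823/0.115 = 0.00716. Swamee-Jain: f = 0.25/(log₁₀[0.00716/3.7 + 5.74/6328^0.9])² = 0.25/(log₁₀[0.00193 + 0.00218])² = 0.25/(-2.386)² = 0.04391.
Darcy-Weisbach: ΔP = f(L/D)(ρV²/2) = 0.04391·(1200/0.115)·(991·0.05236²/2) = 0.04391·1.043e+04·1.359 = 622.5 Pa.

ΔP ≈ 623 Pa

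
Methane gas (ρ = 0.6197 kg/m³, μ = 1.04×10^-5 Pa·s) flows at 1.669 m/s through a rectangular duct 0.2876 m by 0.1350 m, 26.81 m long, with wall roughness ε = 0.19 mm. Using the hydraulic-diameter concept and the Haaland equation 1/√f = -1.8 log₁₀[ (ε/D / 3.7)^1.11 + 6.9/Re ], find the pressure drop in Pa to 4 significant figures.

Hydraulic diameter D_h = 4A/P = 4·(0.2876·0.135)/(2·(0.2876+0.135)) = 0.1553/0.8452 = 0.1837 m.
Re = ρVD_h/μ = 0.6197·1.669·0.1837/1.04e-05 = 1.827e+04.
ε/D_h = 0.00019/0.1837 = 0.00103; Haaland gives 1/√f = -1.8 log₁₀[0.000114+0.000378] = 5.956, so f = 0.02819.
ΔP = f(L/D_h)(ρV²/2) = 0.02819·26.81/0.1837·0.8631 = 3.55 Pa.

ΔP ≈ 3.550 Pa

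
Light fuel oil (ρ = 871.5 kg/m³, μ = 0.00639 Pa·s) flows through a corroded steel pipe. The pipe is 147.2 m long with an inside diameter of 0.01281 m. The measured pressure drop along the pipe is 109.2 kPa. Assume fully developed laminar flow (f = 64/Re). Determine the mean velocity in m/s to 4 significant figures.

For laminar flow, f = 64/Re with Re = ρVD/μ, so Darcy-Weisbach reduces to ΔP = 32μLV/D². Solving for V: V = ΔP·D²/(32μL) = 1.092e+05·(0.01281)²/(32·0.00639·147.2) = 0.5953 m/s.
Check: Re = ρVD/μ = 871.5·0.5953·0.01281/0.00639 = 1040 < 2300, so the laminar assumption holds.

V ≈ 0.5953 m/s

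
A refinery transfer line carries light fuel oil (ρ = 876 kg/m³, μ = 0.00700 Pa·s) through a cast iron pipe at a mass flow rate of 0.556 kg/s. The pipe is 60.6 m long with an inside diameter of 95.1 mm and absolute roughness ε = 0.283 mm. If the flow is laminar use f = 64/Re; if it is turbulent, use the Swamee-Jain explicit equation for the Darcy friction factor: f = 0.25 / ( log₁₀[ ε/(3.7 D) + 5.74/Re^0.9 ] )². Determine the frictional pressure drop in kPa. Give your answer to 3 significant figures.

ΔP ≈ 0.134 kPa

A = πD²/4 = π(0.0951)²/4 = 0.007103 m²; mean velocity V = ṁ/(ρA) = 0.556/(876 · 0.007103) = 0.08936 m/s.
Reynolds number Re = ρVD/μ = 876 · 0.08936 · 0.0951 / 0.007 = 1063.
Re < 2300 → laminar flow, so f = 64/Re = 64/1063 = 0.06018 (the turbulent correlation is not needed).
Darcy-Weisbach: ΔP = f(L/D)(ρV²/2) = 0.06018·(60.6/0.0951)·(876·0.08936²/2) = 0.06018·637.2·3.497 = 134.1 Pa.
ΔP = 134.1 Pa = 0.134 kPa.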